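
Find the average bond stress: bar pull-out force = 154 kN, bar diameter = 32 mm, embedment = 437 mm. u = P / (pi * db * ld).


u = P / (pi * db * ld)
= 154 * 1000 / (pi * 32 * 437)
= 3.505 MPa

3.505


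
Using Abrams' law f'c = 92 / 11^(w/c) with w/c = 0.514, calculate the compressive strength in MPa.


f'c = 92 / 11^0.514
= 92 / 3.43
= 26.82 MPa

26.82


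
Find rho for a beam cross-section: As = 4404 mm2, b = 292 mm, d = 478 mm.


rho = As / (b * d)
= 4404 / (292 * 478)
= 0.0316

0.0316


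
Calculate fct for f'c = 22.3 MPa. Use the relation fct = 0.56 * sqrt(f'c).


fct = 0.56 * sqrt(22.3)
= 0.56 * 4.722
= 2.644 MPa

2.644


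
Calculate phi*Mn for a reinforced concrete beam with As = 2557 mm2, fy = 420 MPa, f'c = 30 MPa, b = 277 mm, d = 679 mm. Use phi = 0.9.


a = As * fy / (0.85 * f'c * b)
= 2557 * 420 / (0.85 * 30 * 277)
= 152.0408 mm
Mn = As * fy * (d - a/2) / 10^6
= 647.5639 kN-m
phi*Mn = 0.9 * 647.5639 = 582.81 kN-m

582.81


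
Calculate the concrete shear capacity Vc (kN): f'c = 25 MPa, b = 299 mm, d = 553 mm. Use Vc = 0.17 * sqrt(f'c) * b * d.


Vc = 0.17 * sqrt(25) * 299 * 553 / 1000
= 140.54 kN

140.54


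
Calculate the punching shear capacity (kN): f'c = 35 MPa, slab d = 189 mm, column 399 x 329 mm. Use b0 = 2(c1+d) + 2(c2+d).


b0 = 2*(399 + 189) + 2*(329 + 189) = 2212 mm
Vc = 0.33 * sqrt(35) * 2212 * 189 / 1000
= 816.2 kN

816.2


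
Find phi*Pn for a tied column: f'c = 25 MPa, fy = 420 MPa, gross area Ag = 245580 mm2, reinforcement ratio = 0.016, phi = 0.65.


Ast = rho * Ag = 0.016 * 245580 = 3929.28 mm2
phi*Pn = 0.65 * 0.80 * (0.85 * 25 * (245580 - 3929.28) + 420 * 3929.28) / 1000
= 3528.4 kN

3528.4


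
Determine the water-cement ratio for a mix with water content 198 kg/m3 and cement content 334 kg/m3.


w/c = water / cement
w/c = 198 / 334 = 0.593

0.593


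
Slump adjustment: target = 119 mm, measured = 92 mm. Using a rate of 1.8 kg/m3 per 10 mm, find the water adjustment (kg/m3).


Difference = 119 - 92 = 27 mm
Water adjustment = 27 * 1.8 / 10 = 4.9 kg/m3

4.9


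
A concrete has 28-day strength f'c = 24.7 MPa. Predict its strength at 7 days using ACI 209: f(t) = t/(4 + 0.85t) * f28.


f(7) = 7 / (4 + 0.85 * 7) * 24.7
= 7 / 9.95 * 24.7
= 17.38 MPa

17.38


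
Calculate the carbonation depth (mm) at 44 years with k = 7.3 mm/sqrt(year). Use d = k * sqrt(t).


depth = k * sqrt(t)
= 7.3 * sqrt(44)
= 48.42 mm

48.42


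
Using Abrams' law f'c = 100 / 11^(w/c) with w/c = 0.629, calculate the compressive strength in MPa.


f'c = 100 / 11^0.629
= 100 / 4.519
= 22.13 MPa

22.13


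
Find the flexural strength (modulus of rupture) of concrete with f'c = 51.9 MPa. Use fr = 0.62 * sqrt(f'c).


fr = 0.62 * sqrt(51.9)
= 4.467 MPa

4.467


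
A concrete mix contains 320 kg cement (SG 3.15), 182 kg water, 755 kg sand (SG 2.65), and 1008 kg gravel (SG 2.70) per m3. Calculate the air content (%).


Vol cement = 320 / (3.15 * 1000) = 0.101587 m3
Vol water = 182 / 1000 = 0.182 m3
Vol sand = 755 / (2.65 * 1000) = 0.284906 m3
Vol gravel = 1008 / (2.70 * 1000) = 0.373333 m3
Total solid + water volume = 0.941826 m3
Air = (1 - 0.941826) * 100 = 5.82%

5.82


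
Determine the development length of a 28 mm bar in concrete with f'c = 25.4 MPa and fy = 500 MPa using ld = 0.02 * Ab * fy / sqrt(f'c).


Ab = pi * 28^2 / 4 = 615.752 mm2
ld = 0.02 * 615.752 * 500 / sqrt(25.4)
= 1221.8 mm

1221.8


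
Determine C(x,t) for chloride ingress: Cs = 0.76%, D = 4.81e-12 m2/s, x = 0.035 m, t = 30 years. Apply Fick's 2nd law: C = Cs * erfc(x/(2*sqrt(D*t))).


t_seconds = 30 * 365.25 * 24 * 3600 = 946728000.0 s
arg = 0.035 / (2 * sqrt(4.81e-12 * 946728000.0))
= 0.2593
erfc(0.2593) = 0.7138
C = 0.76 * 0.7138 = 0.5425%

0.5425


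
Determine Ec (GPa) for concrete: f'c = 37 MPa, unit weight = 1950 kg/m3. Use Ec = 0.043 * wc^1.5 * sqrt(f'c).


Ec = 0.043 * 1950^1.5 * sqrt(37) / 1000
= 22.52 GPa

22.52


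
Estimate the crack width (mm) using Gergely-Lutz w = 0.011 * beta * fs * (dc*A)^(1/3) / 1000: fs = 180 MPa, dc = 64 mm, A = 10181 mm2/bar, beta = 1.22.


w = 0.011 * beta * fs * (dc * A)^(1/3) / 1000
= 0.011 * 1.22 * 180 * (64 * 10181)^(1/3) / 1000
= 0.209 mm

0.209


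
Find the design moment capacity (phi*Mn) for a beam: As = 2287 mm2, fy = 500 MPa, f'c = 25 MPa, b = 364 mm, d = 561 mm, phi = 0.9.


a = As * fy / (0.85 * f'c * b)
= 2287 * 500 / (0.85 * 25 * 364)
= 147.8345 mm
Mn = As * fy * (d - a/2) / 10^6
= 556.9791 kN-m
phi*Mn = 0.9 * 556.9791 = 501.28 kN-m

501.28


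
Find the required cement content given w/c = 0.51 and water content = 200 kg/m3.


Cement = water / (w/c)
= 200 / 0.51
= 392.2 kg/m3

392.2


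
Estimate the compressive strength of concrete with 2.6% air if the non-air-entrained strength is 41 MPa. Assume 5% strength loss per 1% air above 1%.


Strength loss = (2.6 - 1) * 5 = 8.0%
f'c = 41 * (1 - 8.0/100)
= 37.72 MPa

37.72


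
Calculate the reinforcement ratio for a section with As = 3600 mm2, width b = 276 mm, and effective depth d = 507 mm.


rho = As / (b * d)
= 3600 / (276 * 507)
= 0.0257

0.0257


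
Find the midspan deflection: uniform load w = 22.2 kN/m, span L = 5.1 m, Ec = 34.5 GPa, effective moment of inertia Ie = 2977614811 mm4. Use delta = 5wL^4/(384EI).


Convert: L = 5.1 m = 5100 mm, Ec = 34.5 GPa = 34500 MPa
delta = 5 * 22.2 * 5100^4 / (384 * 34500 * 2977614811)
= 1.9 mm

1.9


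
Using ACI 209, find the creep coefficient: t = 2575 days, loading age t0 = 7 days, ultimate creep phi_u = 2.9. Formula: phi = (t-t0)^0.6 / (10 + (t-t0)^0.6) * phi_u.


dt = 2575 - 7 = 2568
phi = 2568^0.6 / (10 + 2568^0.6) * 2.9
= 2.661

2.661


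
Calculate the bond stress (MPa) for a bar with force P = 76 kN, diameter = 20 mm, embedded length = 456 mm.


u = P / (pi * db * ld)
= 76 * 1000 / (pi * 20 * 456)
= 2.653 MPa

2.653


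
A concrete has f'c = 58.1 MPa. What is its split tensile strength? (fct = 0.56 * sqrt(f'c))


fct = 0.56 * sqrt(58.1)
= 0.56 * 7.622
= 4.269 MPa

4.269


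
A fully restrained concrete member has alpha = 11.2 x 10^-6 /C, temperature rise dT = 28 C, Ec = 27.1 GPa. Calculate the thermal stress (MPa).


sigma = alpha * dT * Ec
= 11.2e-6 * 28 * 27.1 * 1000
= 8.499 MPa

8.499


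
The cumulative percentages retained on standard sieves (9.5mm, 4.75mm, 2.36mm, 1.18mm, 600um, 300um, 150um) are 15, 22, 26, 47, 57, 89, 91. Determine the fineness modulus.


FM = sum(cumulative % retained) / 100
= 347 / 100
= 3.47

3.47


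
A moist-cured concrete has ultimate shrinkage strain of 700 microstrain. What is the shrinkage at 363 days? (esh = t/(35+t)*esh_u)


esh(363) = 363 / (35 + 363) * 700
= 363 / 398 * 700
= 638.4 microstrain

638.4


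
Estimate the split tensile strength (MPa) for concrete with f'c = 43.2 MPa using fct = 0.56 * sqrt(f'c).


fct = 0.56 * sqrt(43.2)
= 0.56 * 6.573
= 3.681 MPa

3.681


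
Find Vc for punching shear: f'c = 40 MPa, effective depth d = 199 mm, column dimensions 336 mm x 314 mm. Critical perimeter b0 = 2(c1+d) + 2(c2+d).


b0 = 2*(336 + 199) + 2*(314 + 199) = 2096 mm
Vc = 0.33 * sqrt(40) * 2096 * 199 / 1000
= 870.54 kN

870.54


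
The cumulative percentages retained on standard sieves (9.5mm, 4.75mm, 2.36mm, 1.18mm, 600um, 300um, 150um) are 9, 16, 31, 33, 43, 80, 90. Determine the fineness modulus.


FM = sum(cumulative % retained) / 100
= 302 / 100
= 3.02

3.02


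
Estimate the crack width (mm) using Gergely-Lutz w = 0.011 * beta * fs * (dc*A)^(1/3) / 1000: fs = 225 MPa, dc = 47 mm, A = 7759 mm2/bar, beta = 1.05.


w = 0.011 * beta * fs * (dc * A)^(1/3) / 1000
= 0.011 * 1.05 * 225 * (47 * 7759)^(1/3) / 1000
= 0.186 mm

0.186


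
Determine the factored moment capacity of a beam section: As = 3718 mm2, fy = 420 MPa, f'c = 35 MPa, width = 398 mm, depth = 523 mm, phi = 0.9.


a = As * fy / (0.85 * f'c * b)
= 3718 * 420 / (0.85 * 35 * 398)
= 131.8829 mm
Mn = As * fy * (d - a/2) / 10^6
= 713.7243 kN-m
phi*Mn = 0.9 * 713.7243 = 642.35 kN-m

642.35


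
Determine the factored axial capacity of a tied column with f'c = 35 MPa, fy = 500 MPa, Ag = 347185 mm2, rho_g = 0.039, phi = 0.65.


Ast = rho * Ag = 0.039 * 347185 = 13540.215 mm2
phi*Pn = 0.65 * 0.80 * (0.85 * 35 * (347185 - 13540.215) + 500 * 13540.215) / 1000
= 8681.94 kN

8681.94


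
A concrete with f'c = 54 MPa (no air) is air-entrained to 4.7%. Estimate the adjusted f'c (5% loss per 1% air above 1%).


Strength loss = (4.7 - 1) * 5 = 18.5%
f'c = 54 * (1 - 18.5/100)
= 44.01 MPa

44.01


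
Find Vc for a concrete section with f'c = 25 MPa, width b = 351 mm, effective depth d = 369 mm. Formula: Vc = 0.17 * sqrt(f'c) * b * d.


Vc = 0.17 * sqrt(25) * 351 * 369 / 1000
= 110.09 kN

110.09


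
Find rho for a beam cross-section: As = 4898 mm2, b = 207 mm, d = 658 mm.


rho = As / (b * d)
= 4898 / (207 * 658)
= 0.036

0.036


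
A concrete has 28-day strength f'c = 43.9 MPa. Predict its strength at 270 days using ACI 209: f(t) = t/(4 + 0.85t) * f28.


f(270) = 270 / (4 + 0.85 * 270) * 43.9
= 270 / 233.5 * 43.9
= 50.76 MPa

50.76


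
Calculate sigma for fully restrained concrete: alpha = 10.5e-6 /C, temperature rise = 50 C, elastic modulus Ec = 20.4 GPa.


sigma = alpha * dT * Ec
= 10.5e-6 * 50 * 20.4 * 1000
= 10.71 MPa

10.71


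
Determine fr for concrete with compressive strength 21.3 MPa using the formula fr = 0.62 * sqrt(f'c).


fr = 0.62 * sqrt(21.3)
= 2.861 MPa

2.861


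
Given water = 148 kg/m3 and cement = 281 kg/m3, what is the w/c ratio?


w/c = water / cement
w/c = 148 / 281 = 0.527

0.527


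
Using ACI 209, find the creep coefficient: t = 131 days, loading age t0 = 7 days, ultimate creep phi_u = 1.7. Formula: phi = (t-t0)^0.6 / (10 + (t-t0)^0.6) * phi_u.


dt = 131 - 7 = 124
phi = 124^0.6 / (10 + 124^0.6) * 1.7
= 1.094

1.094


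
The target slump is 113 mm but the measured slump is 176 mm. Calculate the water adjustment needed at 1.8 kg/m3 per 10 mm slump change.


Difference = 113 - 176 = -63 mm
Water adjustment = -63 * 1.8 / 10 = -11.3 kg/m3

-11.3


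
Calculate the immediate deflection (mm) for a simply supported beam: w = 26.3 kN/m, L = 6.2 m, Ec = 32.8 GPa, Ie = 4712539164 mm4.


Convert: L = 6.2 m = 6200 mm, Ec = 32.8 GPa = 32800 MPa
delta = 5 * 26.3 * 6200^4 / (384 * 32800 * 4712539164)
= 3.27 mm

3.27


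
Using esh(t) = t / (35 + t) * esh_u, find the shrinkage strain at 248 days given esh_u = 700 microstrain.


esh(248) = 248 / (35 + 248) * 700
= 248 / 283 * 700
= 613.4 microstrain

613.4


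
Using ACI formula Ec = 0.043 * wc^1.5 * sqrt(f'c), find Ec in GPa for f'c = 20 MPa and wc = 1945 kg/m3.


Ec = 0.043 * 1945^1.5 * sqrt(20) / 1000
= 16.5 GPa

16.5


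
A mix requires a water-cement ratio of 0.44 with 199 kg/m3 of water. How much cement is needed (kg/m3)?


Cement = water / (w/c)
= 199 / 0.44
= 452.3 kg/m3

452.3


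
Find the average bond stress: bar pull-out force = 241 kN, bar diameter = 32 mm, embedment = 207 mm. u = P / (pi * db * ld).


u = P / (pi * db * ld)
= 241 * 1000 / (pi * 32 * 207)
= 11.581 MPa

11.581


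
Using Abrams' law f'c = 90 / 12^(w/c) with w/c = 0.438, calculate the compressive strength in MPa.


f'c = 90 / 12^0.438
= 90 / 2.969
= 30.31 MPa

30.31


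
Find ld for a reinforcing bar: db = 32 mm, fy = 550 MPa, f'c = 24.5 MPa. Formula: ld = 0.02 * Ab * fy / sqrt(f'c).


Ab = pi * 32^2 / 4 = 804.248 mm2
ld = 0.02 * 804.248 * 550 / sqrt(24.5)
= 1787.3 mm

1787.3


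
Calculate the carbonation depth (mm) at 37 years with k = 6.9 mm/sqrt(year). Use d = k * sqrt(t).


depth = k * sqrt(t)
= 6.9 * sqrt(37)
= 41.97 mm

41.97


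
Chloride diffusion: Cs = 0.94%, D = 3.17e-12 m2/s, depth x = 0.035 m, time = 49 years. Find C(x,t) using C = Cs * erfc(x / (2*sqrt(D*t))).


t_seconds = 49 * 365.25 * 24 * 3600 = 1546322400.0 s
arg = 0.035 / (2 * sqrt(3.17e-12 * 1546322400.0))
= 0.25
erfc(0.25) = 0.7237
C = 0.94 * 0.7237 = 0.6803%

0.6803


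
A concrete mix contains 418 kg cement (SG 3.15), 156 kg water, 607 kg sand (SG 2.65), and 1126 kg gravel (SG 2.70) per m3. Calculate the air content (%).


Vol cement = 418 / (3.15 * 1000) = 0.132698 m3
Vol water = 156 / 1000 = 0.156 m3
Vol sand = 607 / (2.65 * 1000) = 0.229057 m3
Vol gravel = 1126 / (2.70 * 1000) = 0.417037 m3
Total solid + water volume = 0.934792 m3
Air = (1 - 0.934792) * 100 = 6.52%

6.52


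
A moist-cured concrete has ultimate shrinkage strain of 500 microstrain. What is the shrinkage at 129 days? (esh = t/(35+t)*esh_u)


esh(129) = 129 / (35 + 129) * 500
= 129 / 164 * 500
= 393.3 microstrain

393.3


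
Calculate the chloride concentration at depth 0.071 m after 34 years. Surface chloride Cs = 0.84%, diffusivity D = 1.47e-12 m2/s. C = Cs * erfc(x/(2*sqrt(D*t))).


t_seconds = 34 * 365.25 * 24 * 3600 = 1072958400.0 s
arg = 0.071 / (2 * sqrt(1.47e-12 * 1072958400.0))
= 0.8939
erfc(0.8939) = 0.2062
C = 0.84 * 0.2062 = 0.1732%

0.1732


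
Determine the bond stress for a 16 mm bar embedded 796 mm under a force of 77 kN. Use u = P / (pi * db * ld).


u = P / (pi * db * ld)
= 77 * 1000 / (pi * 16 * 796)
= 1.924 MPa

1.924


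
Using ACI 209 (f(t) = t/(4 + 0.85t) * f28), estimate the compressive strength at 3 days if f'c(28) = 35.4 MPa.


f(3) = 3 / (4 + 0.85 * 3) * 35.4
= 3 / 6.55 * 35.4
= 16.21 MPa

16.21


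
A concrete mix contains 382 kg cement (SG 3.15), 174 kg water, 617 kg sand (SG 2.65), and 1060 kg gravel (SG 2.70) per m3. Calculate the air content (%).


Vol cement = 382 / (3.15 * 1000) = 0.12127 m3
Vol water = 174 / 1000 = 0.174 m3
Vol sand = 617 / (2.65 * 1000) = 0.23283 m3
Vol gravel = 1060 / (2.70 * 1000) = 0.392593 m3
Total solid + water volume = 0.920693 m3
Air = (1 - 0.920693) * 100 = 7.93%

7.93


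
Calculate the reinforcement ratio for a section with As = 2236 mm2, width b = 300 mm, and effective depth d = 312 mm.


rho = As / (b * d)
= 2236 / (300 * 312)
= 0.0239

0.0239


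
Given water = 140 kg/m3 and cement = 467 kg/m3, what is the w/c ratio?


w/c = water / cement
w/c = 140 / 467 = 0.3

0.3


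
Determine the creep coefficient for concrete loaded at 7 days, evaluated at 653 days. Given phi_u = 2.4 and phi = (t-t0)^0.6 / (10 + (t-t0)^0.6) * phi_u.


dt = 653 - 7 = 646
phi = 646^0.6 / (10 + 646^0.6) * 2.4
= 1.99

1.99


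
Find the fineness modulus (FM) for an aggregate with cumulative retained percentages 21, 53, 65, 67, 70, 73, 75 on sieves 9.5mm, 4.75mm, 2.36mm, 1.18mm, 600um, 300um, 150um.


FM = sum(cumulative % retained) / 100
= 424 / 100
= 4.24

4.24


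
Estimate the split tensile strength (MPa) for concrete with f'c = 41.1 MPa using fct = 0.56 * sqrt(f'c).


fct = 0.56 * sqrt(41.1)
= 0.56 * 6.411
= 3.59 MPa

3.59


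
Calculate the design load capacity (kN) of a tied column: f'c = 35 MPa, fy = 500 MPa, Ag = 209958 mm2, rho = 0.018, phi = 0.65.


Ast = rho * Ag = 0.018 * 209958 = 3779.244 mm2
phi*Pn = 0.65 * 0.80 * (0.85 * 35 * (209958 - 3779.244) + 500 * 3779.244) / 1000
= 4172.19 kN

4172.19


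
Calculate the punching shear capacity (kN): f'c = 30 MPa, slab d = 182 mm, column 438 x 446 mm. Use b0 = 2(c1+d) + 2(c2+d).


b0 = 2*(438 + 182) + 2*(446 + 182) = 2496 mm
Vc = 0.33 * sqrt(30) * 2496 * 182 / 1000
= 821.09 kN

821.09


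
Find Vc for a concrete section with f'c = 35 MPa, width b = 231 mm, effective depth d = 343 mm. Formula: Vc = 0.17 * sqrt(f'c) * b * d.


Vc = 0.17 * sqrt(35) * 231 * 343 / 1000
= 79.69 kN

79.69


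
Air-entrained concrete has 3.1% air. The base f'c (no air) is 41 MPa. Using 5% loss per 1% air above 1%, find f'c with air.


Strength loss = (3.1 - 1) * 5 = 10.5%
f'c = 41 * (1 - 10.5/100)
= 36.7 MPa

36.7


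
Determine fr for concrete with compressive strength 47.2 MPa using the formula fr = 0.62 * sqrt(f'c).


fr = 0.62 * sqrt(47.2)
= 4.26 MPa

4.26


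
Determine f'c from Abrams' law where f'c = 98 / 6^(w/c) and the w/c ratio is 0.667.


f'c = 98 / 6^0.667
= 98 / 3.304
= 29.66 MPa

29.66


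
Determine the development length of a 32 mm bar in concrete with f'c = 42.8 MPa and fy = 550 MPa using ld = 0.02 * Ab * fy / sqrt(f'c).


Ab = pi * 32^2 / 4 = 804.248 mm2
ld = 0.02 * 804.248 * 550 / sqrt(42.8)
= 1352.3 mm

1352.3


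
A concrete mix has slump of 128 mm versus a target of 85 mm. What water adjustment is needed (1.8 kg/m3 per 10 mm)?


Difference = 85 - 128 = -43 mm
Water adjustment = -43 * 1.8 / 10 = -7.7 kg/m3

-7.7


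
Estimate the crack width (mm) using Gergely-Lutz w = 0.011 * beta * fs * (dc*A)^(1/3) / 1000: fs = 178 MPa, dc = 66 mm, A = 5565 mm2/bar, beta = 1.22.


w = 0.011 * beta * fs * (dc * A)^(1/3) / 1000
= 0.011 * 1.22 * 178 * (66 * 5565)^(1/3) / 1000
= 0.171 mm

0.171


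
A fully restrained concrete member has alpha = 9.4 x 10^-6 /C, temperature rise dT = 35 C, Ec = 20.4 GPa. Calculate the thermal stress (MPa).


sigma = alpha * dT * Ec
= 9.4e-6 * 35 * 20.4 * 1000
= 6.712 MPa

6.712


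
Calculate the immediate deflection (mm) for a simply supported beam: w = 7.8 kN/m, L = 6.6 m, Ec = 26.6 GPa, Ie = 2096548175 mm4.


Convert: L = 6.6 m = 6600 mm, Ec = 26.6 GPa = 26600 MPa
delta = 5 * 7.8 * 6600^4 / (384 * 26600 * 2096548175)
= 3.46 mm

3.46


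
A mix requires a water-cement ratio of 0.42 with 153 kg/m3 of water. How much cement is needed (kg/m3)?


Cement = water / (w/c)
= 153 / 0.42
= 364.3 kg/m3

364.3


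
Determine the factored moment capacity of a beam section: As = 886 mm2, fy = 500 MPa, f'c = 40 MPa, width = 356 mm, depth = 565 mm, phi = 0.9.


a = As * fy / (0.85 * f'c * b)
= 886 * 500 / (0.85 * 40 * 356)
= 36.5995 mm
Mn = As * fy * (d - a/2) / 10^6
= 242.1882 kN-m
phi*Mn = 0.9 * 242.1882 = 217.97 kN-m

217.97


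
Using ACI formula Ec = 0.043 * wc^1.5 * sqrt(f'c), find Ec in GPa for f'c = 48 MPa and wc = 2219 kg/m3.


Ec = 0.043 * 2219^1.5 * sqrt(48) / 1000
= 31.14 GPa

31.14


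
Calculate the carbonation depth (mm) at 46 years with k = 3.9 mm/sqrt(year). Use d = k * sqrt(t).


depth = k * sqrt(t)
= 3.9 * sqrt(46)
= 26.45 mm

26.45


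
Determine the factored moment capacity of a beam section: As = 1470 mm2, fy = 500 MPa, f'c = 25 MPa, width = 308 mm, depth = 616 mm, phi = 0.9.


a = As * fy / (0.85 * f'c * b)
= 1470 * 500 / (0.85 * 25 * 308)
= 112.2995 mm
Mn = As * fy * (d - a/2) / 10^6
= 411.4899 kN-m
phi*Mn = 0.9 * 411.4899 = 370.34 kN-m

370.34


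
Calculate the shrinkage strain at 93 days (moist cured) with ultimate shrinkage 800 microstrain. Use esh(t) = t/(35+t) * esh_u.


esh(93) = 93 / (35 + 93) * 800
= 93 / 128 * 800
= 581.2 microstrain

581.2


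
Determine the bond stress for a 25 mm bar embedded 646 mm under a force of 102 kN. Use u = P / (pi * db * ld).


u = P / (pi * db * ld)
= 102 * 1000 / (pi * 25 * 646)
= 2.01 MPa

2.01


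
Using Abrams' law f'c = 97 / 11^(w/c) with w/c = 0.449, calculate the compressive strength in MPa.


f'c = 97 / 11^0.449
= 97 / 2.935
= 33.05 MPa

33.05


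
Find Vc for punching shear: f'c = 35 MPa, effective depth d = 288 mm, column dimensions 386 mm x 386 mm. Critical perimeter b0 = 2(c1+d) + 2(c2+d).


b0 = 2*(386 + 288) + 2*(386 + 288) = 2696 mm
Vc = 0.33 * sqrt(35) * 2696 * 288 / 1000
= 1515.86 kN

1515.86


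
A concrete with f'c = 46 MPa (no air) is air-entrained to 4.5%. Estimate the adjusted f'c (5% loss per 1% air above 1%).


Strength loss = (4.5 - 1) * 5 = 17.5%
f'c = 46 * (1 - 17.5/100)
= 37.95 MPa

37.95


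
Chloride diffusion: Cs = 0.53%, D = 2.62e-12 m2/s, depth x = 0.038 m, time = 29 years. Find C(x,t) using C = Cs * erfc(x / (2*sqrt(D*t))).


t_seconds = 29 * 365.25 * 24 * 3600 = 915170400.0 s
arg = 0.038 / (2 * sqrt(2.62e-12 * 915170400.0))
= 0.388
erfc(0.388) = 0.5832
C = 0.53 * 0.5832 = 0.3091%

0.3091


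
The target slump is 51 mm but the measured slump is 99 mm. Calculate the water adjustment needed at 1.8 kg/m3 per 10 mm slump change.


Difference = 51 - 99 = -48 mm
Water adjustment = -48 * 1.8 / 10 = -8.6 kg/m3

-8.6


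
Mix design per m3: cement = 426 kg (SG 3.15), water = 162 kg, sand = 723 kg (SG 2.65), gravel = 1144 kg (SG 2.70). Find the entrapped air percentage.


Vol cement = 426 / (3.15 * 1000) = 0.135238 m3
Vol water = 162 / 1000 = 0.162 m3
Vol sand = 723 / (2.65 * 1000) = 0.27283 m3
Vol gravel = 1144 / (2.70 * 1000) = 0.423704 m3
Total solid + water volume = 0.993772 m3
Air = (1 - 0.993772) * 100 = 0.62%

0.62


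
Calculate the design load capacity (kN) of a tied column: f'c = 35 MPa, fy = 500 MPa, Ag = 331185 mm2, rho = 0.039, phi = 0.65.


Ast = rho * Ag = 0.039 * 331185 = 12916.215 mm2
phi*Pn = 0.65 * 0.80 * (0.85 * 35 * (331185 - 12916.215) + 500 * 12916.215) / 1000
= 8281.83 kN

8281.83


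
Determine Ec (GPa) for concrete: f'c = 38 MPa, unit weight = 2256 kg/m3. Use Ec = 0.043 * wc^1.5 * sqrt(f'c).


Ec = 0.043 * 2256^1.5 * sqrt(38) / 1000
= 28.4 GPa

28.4


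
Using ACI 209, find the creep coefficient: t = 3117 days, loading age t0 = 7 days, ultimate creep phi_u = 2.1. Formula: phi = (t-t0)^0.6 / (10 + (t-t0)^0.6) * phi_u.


dt = 3117 - 7 = 3110
phi = 3110^0.6 / (10 + 3110^0.6) * 2.1
= 1.944

1.944


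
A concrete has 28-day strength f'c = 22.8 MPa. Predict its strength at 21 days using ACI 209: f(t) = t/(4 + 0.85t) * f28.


f(21) = 21 / (4 + 0.85 * 21) * 22.8
= 21 / 21.85 * 22.8
= 21.91 MPa

21.91


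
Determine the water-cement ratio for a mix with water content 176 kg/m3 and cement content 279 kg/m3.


w/c = water / cement
w/c = 176 / 279 = 0.631

0.631


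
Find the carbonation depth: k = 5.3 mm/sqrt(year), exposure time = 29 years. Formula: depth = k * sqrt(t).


depth = k * sqrt(t)
= 5.3 * sqrt(29)
= 28.54 mm

28.54


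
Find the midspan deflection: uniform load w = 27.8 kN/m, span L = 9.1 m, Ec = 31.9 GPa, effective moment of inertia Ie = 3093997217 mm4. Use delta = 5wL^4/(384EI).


Convert: L = 9.1 m = 9100 mm, Ec = 31.9 GPa = 31900 MPa
delta = 5 * 27.8 * 9100^4 / (384 * 31900 * 3093997217)
= 25.15 mm

25.15


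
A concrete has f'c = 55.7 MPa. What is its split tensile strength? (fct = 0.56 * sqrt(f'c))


fct = 0.56 * sqrt(55.7)
= 0.56 * 7.463
= 4.179 MPa

4.179


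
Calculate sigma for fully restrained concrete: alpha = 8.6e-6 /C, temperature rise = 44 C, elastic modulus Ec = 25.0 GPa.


sigma = alpha * dT * Ec
= 8.6e-6 * 44 * 25.0 * 1000
= 9.46 MPa

9.46


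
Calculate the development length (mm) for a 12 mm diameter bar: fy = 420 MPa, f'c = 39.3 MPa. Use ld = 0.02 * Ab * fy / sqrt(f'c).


Ab = pi * 12^2 / 4 = 113.097 mm2
ld = 0.02 * 113.097 * 420 / sqrt(39.3)
= 151.5 mm

151.5


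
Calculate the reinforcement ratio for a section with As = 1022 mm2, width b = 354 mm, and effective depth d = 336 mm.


rho = As / (b * d)
= 1022 / (354 * 336)
= 0.0086

0.0086


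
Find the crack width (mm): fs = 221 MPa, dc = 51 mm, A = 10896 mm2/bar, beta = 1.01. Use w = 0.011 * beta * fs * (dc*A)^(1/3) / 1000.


w = 0.011 * beta * fs * (dc * A)^(1/3) / 1000
= 0.011 * 1.01 * 221 * (51 * 10896)^(1/3) / 1000
= 0.202 mm

0.202


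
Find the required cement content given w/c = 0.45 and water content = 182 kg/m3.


Cement = water / (w/c)
= 182 / 0.45
= 404.4 kg/m3

404.4


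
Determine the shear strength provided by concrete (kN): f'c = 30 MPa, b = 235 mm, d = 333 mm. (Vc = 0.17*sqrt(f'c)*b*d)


Vc = 0.17 * sqrt(30) * 235 * 333 / 1000
= 72.87 kN

72.87


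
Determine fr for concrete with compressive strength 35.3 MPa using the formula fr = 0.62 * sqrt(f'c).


fr = 0.62 * sqrt(35.3)
= 3.684 MPa

3.684


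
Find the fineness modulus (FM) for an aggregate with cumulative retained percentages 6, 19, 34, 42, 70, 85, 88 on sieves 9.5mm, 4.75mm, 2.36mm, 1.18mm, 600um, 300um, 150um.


FM = sum(cumulative % retained) / 100
= 344 / 100
= 3.44

3.44


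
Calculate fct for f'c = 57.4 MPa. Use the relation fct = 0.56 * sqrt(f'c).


fct = 0.56 * sqrt(57.4)
= 0.56 * 7.576
= 4.243 MPa

4.243


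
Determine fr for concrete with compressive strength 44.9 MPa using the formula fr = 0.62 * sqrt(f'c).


fr = 0.62 * sqrt(44.9)
= 4.154 MPa

4.154


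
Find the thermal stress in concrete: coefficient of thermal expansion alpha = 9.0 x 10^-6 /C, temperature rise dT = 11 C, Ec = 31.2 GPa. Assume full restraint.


sigma = alpha * dT * Ec
= 9.0e-6 * 11 * 31.2 * 1000
= 3.089 MPa

3.089


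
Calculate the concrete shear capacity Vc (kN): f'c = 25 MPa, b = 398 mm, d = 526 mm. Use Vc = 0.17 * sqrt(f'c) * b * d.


Vc = 0.17 * sqrt(25) * 398 * 526 / 1000
= 177.95 kN

177.95


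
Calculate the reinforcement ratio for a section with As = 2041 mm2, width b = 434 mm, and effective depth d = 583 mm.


rho = As / (b * d)
= 2041 / (434 * 583)
= 0.0081

0.0081


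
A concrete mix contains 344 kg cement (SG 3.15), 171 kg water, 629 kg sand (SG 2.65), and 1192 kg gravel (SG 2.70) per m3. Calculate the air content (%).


Vol cement = 344 / (3.15 * 1000) = 0.109206 m3
Vol water = 171 / 1000 = 0.171 m3
Vol sand = 629 / (2.65 * 1000) = 0.237358 m3
Vol gravel = 1192 / (2.70 * 1000) = 0.441481 m3
Total solid + water volume = 0.959046 m3
Air = (1 - 0.959046) * 100 = 4.1%

4.1


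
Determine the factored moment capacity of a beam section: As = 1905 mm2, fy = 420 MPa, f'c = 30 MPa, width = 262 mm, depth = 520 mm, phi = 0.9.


a = As * fy / (0.85 * f'c * b)
= 1905 * 420 / (0.85 * 30 * 262)
= 119.7575 mm
Mn = As * fy * (d - a/2) / 10^6
= 368.143 kN-m
phi*Mn = 0.9 * 368.143 = 331.33 kN-m

331.33


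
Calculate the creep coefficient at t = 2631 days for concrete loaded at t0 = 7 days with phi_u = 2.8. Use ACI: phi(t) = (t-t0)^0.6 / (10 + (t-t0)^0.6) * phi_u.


dt = 2631 - 7 = 2624
phi = 2624^0.6 / (10 + 2624^0.6) * 2.8
= 2.572

2.572


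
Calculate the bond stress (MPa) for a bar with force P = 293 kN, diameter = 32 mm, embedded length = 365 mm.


u = P / (pi * db * ld)
= 293 * 1000 / (pi * 32 * 365)
= 7.985 MPa

7.985


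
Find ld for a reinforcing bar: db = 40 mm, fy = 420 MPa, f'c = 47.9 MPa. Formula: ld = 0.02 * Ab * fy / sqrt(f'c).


Ab = pi * 40^2 / 4 = 1256.637 mm2
ld = 0.02 * 1256.637 * 420 / sqrt(47.9)
= 1525.2 mm

1525.2


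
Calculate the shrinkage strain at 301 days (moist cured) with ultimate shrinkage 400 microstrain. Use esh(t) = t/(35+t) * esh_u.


esh(301) = 301 / (35 + 301) * 400
= 301 / 336 * 400
= 358.3 microstrain

358.3


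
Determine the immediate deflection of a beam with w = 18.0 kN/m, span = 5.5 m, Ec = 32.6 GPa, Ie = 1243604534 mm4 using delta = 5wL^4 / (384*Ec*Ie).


Convert: L = 5.5 m = 5500 mm, Ec = 32.6 GPa = 32600 MPa
delta = 5 * 18.0 * 5500^4 / (384 * 32600 * 1243604534)
= 5.29 mm

5.29


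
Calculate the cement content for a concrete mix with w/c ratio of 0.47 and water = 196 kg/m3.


Cement = water / (w/c)
= 196 / 0.47
= 417.0 kg/m3

417.0


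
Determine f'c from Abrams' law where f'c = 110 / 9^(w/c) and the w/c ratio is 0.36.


f'c = 110 / 9^0.36
= 110 / 2.206
= 49.87 MPa

49.87


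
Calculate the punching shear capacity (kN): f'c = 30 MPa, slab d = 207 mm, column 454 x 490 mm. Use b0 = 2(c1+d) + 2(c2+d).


b0 = 2*(454 + 207) + 2*(490 + 207) = 2716 mm
Vc = 0.33 * sqrt(30) * 2716 * 207 / 1000
= 1016.19 kN

1016.19


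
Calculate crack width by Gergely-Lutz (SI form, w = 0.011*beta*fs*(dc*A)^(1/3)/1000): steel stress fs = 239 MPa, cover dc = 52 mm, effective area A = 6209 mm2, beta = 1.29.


w = 0.011 * beta * fs * (dc * A)^(1/3) / 1000
= 0.011 * 1.29 * 239 * (52 * 6209)^(1/3) / 1000
= 0.233 mm

0.233


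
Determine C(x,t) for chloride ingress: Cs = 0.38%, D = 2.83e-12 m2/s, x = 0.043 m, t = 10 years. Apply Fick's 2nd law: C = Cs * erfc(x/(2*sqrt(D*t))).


t_seconds = 10 * 365.25 * 24 * 3600 = 315576000.0 s
arg = 0.043 / (2 * sqrt(2.83e-12 * 315576000.0))
= 0.7194
erfc(0.7194) = 0.3089
C = 0.38 * 0.3089 = 0.1174%

0.1174


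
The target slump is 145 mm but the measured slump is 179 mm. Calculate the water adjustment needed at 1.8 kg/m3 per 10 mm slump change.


Difference = 145 - 179 = -34 mm
Water adjustment = -34 * 1.8 / 10 = -6.1 kg/m3

-6.1


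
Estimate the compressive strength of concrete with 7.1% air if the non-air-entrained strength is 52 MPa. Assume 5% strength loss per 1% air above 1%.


Strength loss = (7.1 - 1) * 5 = 30.5%
f'c = 52 * (1 - 30.5/100)
= 36.14 MPa

36.14


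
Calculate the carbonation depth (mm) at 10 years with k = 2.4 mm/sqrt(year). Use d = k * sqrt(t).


depth = k * sqrt(t)
= 2.4 * sqrt(10)
= 7.59 mm

7.59


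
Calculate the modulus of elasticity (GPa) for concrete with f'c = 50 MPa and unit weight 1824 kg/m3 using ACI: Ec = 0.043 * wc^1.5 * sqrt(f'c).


Ec = 0.043 * 1824^1.5 * sqrt(50) / 1000
= 23.69 GPa

23.69


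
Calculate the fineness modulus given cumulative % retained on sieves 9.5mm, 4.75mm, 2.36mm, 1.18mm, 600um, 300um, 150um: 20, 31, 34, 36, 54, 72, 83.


FM = sum(cumulative % retained) / 100
= 330 / 100
= 3.3

3.3


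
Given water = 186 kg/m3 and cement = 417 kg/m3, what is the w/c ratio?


w/c = water / cement
w/c = 186 / 417 = 0.446

0.446


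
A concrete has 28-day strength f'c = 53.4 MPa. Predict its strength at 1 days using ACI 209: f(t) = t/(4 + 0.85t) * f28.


f(1) = 1 / (4 + 0.85 * 1) * 53.4
= 1 / 4.85 * 53.4
= 11.01 MPa

11.01


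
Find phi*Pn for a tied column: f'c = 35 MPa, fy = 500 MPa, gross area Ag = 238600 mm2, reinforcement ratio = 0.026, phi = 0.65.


Ast = rho * Ag = 0.026 * 238600 = 6203.6 mm2
phi*Pn = 0.65 * 0.80 * (0.85 * 35 * (238600 - 6203.6) + 500 * 6203.6) / 1000
= 5208.11 kN

5208.11


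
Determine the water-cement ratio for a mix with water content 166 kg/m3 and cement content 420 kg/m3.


w/c = water / cement
w/c = 166 / 420 = 0.395

0.395


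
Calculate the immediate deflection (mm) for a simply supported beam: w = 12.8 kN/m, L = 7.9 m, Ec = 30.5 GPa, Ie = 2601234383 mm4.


Convert: L = 7.9 m = 7900 mm, Ec = 30.5 GPa = 30500 MPa
delta = 5 * 12.8 * 7900^4 / (384 * 30500 * 2601234383)
= 8.18 mm

8.18


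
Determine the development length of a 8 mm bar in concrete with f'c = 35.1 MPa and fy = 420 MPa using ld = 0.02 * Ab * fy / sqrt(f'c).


Ab = pi * 8^2 / 4 = 50.265 mm2
ld = 0.02 * 50.265 * 420 / sqrt(35.1)
= 71.3 mm

71.3


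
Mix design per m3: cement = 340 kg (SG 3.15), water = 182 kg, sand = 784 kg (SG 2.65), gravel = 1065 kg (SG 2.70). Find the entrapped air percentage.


Vol cement = 340 / (3.15 * 1000) = 0.107937 m3
Vol water = 182 / 1000 = 0.182 m3
Vol sand = 784 / (2.65 * 1000) = 0.295849 m3
Vol gravel = 1065 / (2.70 * 1000) = 0.394444 m3
Total solid + water volume = 0.98023 m3
Air = (1 - 0.98023) * 100 = 1.98%

1.98


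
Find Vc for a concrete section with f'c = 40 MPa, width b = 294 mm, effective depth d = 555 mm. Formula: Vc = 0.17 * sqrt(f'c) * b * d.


Vc = 0.17 * sqrt(40) * 294 * 555 / 1000
= 175.44 kN

175.44


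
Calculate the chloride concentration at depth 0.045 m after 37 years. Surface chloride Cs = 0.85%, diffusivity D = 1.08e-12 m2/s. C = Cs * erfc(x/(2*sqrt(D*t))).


t_seconds = 37 * 365.25 * 24 * 3600 = 1167631200.0 s
arg = 0.045 / (2 * sqrt(1.08e-12 * 1167631200.0))
= 0.6336
erfc(0.6336) = 0.3702
C = 0.85 * 0.3702 = 0.3147%

0.3147


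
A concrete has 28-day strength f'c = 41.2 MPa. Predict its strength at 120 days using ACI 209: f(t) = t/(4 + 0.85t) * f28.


f(120) = 120 / (4 + 0.85 * 120) * 41.2
= 120 / 106.0 * 41.2
= 46.64 MPa

46.64


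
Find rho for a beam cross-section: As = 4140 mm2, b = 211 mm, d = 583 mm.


rho = As / (b * d)
= 4140 / (211 * 583)
= 0.0337

0.0337


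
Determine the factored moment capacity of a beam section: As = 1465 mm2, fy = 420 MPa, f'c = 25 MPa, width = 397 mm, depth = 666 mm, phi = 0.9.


a = As * fy / (0.85 * f'c * b)
= 1465 * 420 / (0.85 * 25 * 397)
= 72.9352 mm
Mn = As * fy * (d - a/2) / 10^6
= 387.3513 kN-m
phi*Mn = 0.9 * 387.3513 = 348.62 kN-m

348.62


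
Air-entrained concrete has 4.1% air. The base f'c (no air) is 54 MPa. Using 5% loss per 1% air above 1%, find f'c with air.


Strength loss = (4.1 - 1) * 5 = 15.5%
f'c = 54 * (1 - 15.5/100)
= 45.63 MPa

45.63


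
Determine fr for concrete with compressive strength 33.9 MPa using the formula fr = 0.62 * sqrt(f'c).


fr = 0.62 * sqrt(33.9)
= 3.61 MPa

3.61


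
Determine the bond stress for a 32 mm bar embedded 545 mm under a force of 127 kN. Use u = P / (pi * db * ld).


u = P / (pi * db * ld)
= 127 * 1000 / (pi * 32 * 545)
= 2.318 MPa

2.318


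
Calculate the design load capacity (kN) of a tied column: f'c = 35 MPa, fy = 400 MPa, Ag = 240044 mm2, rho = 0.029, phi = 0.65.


Ast = rho * Ag = 0.029 * 240044 = 6961.276 mm2
phi*Pn = 0.65 * 0.80 * (0.85 * 35 * (240044 - 6961.276) + 400 * 6961.276) / 1000
= 5053.74 kN

5053.74


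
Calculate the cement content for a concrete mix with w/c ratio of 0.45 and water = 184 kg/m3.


Cement = water / (w/c)
= 184 / 0.45
= 408.9 kg/m3

408.9


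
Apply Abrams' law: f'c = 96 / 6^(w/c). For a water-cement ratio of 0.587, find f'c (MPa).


f'c = 96 / 6^0.587
= 96 / 2.863
= 33.53 MPa

33.53


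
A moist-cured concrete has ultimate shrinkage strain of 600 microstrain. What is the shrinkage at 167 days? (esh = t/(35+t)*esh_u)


esh(167) = 167 / (35 + 167) * 600
= 167 / 202 * 600
= 496.0 microstrain

496.0


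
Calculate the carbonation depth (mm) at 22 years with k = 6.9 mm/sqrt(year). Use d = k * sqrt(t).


depth = k * sqrt(t)
= 6.9 * sqrt(22)
= 32.36 mm

32.36


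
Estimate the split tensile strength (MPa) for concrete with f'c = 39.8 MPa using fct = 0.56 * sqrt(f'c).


fct = 0.56 * sqrt(39.8)
= 0.56 * 6.309
= 3.533 MPa

3.533


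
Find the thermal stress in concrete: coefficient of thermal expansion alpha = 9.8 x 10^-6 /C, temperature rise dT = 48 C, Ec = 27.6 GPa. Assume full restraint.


sigma = alpha * dT * Ec
= 9.8e-6 * 48 * 27.6 * 1000
= 12.983 MPa

12.983


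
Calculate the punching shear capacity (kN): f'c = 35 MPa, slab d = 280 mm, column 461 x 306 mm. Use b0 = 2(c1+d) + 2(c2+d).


b0 = 2*(461 + 280) + 2*(306 + 280) = 2654 mm
Vc = 0.33 * sqrt(35) * 2654 * 280 / 1000
= 1450.8 kN

1450.8


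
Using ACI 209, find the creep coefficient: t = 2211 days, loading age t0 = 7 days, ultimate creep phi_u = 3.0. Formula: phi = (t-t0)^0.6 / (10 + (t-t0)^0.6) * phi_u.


dt = 2211 - 7 = 2204
phi = 2204^0.6 / (10 + 2204^0.6) * 3.0
= 2.731

2.731


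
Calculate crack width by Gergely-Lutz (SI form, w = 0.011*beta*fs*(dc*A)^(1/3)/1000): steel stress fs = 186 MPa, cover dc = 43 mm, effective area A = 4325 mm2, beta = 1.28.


w = 0.011 * beta * fs * (dc * A)^(1/3) / 1000
= 0.011 * 1.28 * 186 * (43 * 4325)^(1/3) / 1000
= 0.149 mm

0.149


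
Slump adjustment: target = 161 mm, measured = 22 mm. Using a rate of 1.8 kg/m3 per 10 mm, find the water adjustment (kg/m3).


Difference = 161 - 22 = 139 mm
Water adjustment = 139 * 1.8 / 10 = 25.0 kg/m3

25.0


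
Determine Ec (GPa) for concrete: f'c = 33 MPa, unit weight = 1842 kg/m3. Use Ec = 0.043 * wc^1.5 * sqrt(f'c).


Ec = 0.043 * 1842^1.5 * sqrt(33) / 1000
= 19.53 GPa

19.53


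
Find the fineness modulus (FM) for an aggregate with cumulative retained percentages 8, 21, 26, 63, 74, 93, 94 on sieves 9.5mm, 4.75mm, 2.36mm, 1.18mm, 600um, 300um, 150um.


FM = sum(cumulative % retained) / 100
= 379 / 100
= 3.79

3.79


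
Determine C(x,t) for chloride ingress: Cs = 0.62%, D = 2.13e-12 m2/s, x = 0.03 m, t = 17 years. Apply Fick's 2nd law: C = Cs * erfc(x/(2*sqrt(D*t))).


t_seconds = 17 * 365.25 * 24 * 3600 = 536479200.0 s
arg = 0.03 / (2 * sqrt(2.13e-12 * 536479200.0))
= 0.4437
erfc(0.4437) = 0.5303
C = 0.62 * 0.5303 = 0.3288%

0.3288


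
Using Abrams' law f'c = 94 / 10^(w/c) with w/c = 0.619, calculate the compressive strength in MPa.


f'c = 94 / 10^0.619
= 94 / 4.159
= 22.6 MPa

22.6


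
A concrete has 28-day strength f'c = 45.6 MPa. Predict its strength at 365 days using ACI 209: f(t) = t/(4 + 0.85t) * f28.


f(365) = 365 / (4 + 0.85 * 365) * 45.6
= 365 / 314.25 * 45.6
= 52.96 MPa

52.96


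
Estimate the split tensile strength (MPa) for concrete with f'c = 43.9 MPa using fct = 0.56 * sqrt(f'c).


fct = 0.56 * sqrt(43.9)
= 0.56 * 6.626
= 3.71 MPa

3.71


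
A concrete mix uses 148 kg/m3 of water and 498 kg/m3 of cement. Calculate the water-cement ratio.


w/c = water / cement
w/c = 148 / 498 = 0.297

0.297


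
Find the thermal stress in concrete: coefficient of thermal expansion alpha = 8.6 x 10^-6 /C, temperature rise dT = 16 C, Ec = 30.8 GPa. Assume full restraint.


sigma = alpha * dT * Ec
= 8.6e-6 * 16 * 30.8 * 1000
= 4.238 MPa

4.238


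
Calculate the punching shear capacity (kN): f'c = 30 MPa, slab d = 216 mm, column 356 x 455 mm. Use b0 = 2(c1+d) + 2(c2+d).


b0 = 2*(356 + 216) + 2*(455 + 216) = 2486 mm
Vc = 0.33 * sqrt(30) * 2486 * 216 / 1000
= 970.58 kN

970.58


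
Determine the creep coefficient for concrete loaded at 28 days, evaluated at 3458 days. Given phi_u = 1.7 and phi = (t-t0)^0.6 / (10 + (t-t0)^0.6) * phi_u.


dt = 3458 - 28 = 3430
phi = 3430^0.6 / (10 + 3430^0.6) * 1.7
= 1.58

1.58


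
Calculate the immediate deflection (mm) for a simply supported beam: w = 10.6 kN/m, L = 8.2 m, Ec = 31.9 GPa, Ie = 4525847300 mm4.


Convert: L = 8.2 m = 8200 mm, Ec = 31.9 GPa = 31900 MPa
delta = 5 * 10.6 * 8200^4 / (384 * 31900 * 4525847300)
= 4.32 mm

4.32


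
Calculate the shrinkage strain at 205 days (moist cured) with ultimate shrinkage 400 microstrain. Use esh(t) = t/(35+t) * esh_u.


esh(205) = 205 / (35 + 205) * 400
= 205 / 240 * 400
= 341.7 microstrain

341.7


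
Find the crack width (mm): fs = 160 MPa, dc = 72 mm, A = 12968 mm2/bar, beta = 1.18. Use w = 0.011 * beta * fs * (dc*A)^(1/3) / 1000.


w = 0.011 * beta * fs * (dc * A)^(1/3) / 1000
= 0.011 * 1.18 * 160 * (72 * 12968)^(1/3) / 1000
= 0.203 mm

0.203


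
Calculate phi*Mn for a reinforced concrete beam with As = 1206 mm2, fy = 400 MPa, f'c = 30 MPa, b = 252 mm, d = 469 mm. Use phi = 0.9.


a = As * fy / (0.85 * f'c * b)
= 1206 * 400 / (0.85 * 30 * 252)
= 75.07 mm
Mn = As * fy * (d - a/2) / 10^6
= 208.1387 kN-m
phi*Mn = 0.9 * 208.1387 = 187.32 kN-m

187.32


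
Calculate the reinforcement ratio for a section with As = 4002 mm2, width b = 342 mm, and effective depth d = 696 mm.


rho = As / (b * d)
= 4002 / (342 * 696)
= 0.0168

0.0168


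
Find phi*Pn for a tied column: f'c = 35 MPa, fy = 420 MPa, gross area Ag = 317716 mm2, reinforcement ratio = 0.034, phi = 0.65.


Ast = rho * Ag = 0.034 * 317716 = 10802.344 mm2
phi*Pn = 0.65 * 0.80 * (0.85 * 35 * (317716 - 10802.344) + 420 * 10802.344) / 1000
= 7107.19 kN

7107.19


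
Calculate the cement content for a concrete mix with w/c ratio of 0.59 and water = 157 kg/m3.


Cement = water / (w/c)
= 157 / 0.59
= 266.1 kg/m3

266.1


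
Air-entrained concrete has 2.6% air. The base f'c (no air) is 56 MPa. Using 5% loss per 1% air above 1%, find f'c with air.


Strength loss = (2.6 - 1) * 5 = 8.0%
f'c = 56 * (1 - 8.0/100)
= 51.52 MPa

51.52


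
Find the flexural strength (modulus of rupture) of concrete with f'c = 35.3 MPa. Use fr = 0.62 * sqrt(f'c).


fr = 0.62 * sqrt(35.3)
= 3.684 MPa

3.684


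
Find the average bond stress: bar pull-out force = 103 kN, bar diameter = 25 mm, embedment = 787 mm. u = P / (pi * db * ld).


u = P / (pi * db * ld)
= 103 * 1000 / (pi * 25 * 787)
= 1.666 MPa

1.666


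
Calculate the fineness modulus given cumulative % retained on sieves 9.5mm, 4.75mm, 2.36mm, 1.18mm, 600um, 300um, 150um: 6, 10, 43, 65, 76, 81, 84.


FM = sum(cumulative % retained) / 100
= 365 / 100
= 3.65

3.65


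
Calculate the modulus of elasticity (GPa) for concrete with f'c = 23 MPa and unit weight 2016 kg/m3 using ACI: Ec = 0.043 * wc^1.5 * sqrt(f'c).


Ec = 0.043 * 2016^1.5 * sqrt(23) / 1000
= 18.67 GPa

18.67
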